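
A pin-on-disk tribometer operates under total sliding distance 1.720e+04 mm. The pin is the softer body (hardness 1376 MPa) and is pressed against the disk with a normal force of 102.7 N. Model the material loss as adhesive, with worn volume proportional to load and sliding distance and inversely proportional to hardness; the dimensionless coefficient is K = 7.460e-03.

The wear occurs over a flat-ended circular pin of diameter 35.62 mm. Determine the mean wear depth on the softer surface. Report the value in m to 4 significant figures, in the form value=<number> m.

value=9.610e-06 m

The computation carries exact precision, and intermediate values are printed rounded. Rounded just once, at four significant digits.
Sliding distance L = 1.720e+04 mm = 17.20 m.
Hardness H = 1376 MPa = 1.376e+09 Pa.
Pin diameter d = 35.62 mm = 0.03562 m. Contact area A = π·d²/4 = π·(0.03562 m)²/4 = 9.965e-04 m².
In SI base units: W = 102.7 N, H = 1.376e+09 Pa, K = 7.460e-03.
Volume removed: V = K·W·L/H = 7.460e-03 · 102.7 · 17.20 / 1.376e+09 = 9.577e-09 m³.
Depth h = V/A = 9.577e-09 / 9.965e-04 = 9.610e-06 m.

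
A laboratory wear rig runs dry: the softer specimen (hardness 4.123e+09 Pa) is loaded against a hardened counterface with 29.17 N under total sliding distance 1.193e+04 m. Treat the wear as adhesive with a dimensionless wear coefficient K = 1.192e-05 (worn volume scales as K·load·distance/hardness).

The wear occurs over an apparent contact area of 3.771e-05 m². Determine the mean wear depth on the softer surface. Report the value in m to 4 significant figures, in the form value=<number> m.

All arithmetic runs at full precision. Intermediates appear rounded; one last rounding to four significant digits.
Working in SI base units: W = 29.17 N, H = 4.123e+09 Pa, K = 1.192e-05.
The Archard volume V = K·W·L/H = 1.192e-05 · 29.17 · 1.193e+04 / 4.123e+09 = 1.006e-09 m³.
Depth h = V/A = 1.006e-09 / 3.771e-05 = 2.668e-05 m.

value=2.668e-05 m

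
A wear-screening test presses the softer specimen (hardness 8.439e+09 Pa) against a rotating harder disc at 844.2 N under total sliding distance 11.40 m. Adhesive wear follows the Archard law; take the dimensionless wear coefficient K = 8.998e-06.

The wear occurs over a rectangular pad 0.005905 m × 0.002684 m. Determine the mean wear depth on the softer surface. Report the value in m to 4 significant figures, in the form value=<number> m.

The algebra maintains full float precision. Printed values are rounded — one last rounding: four significant digits.
Contact area A = 0.005905 m × 0.002684 m = 1.585e-05 m².
As SI base values: W = 844.2 N, H = 8.439e+09 Pa, K = 8.998e-06.
Worn volume V = K·W·L/H = 8.998e-06 · 844.2 · 11.40 / 8.439e+09 = 1.026e-11 m³.
Depth of wear h = V/A = 1.026e-11 / 1.585e-05 = 6.474e-07 m.

value=6.474e-07 m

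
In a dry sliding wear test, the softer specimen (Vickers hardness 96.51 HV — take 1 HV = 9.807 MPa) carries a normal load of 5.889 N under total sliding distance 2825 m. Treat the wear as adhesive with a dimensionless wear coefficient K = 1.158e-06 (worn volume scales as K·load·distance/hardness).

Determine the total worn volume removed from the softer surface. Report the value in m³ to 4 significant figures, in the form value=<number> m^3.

value=2.035e-11 m^3

The intermediates appear rounded; the computation holds full float precision — rounded once at the end to 4 significant figures.
Hardness H = 96.51 HV × 9.807 MPa/HV = 946.5 MPa = 9.465e+08 Pa.
As SI base values: W = 5.889 N, H = 9.465e+08 Pa, K = 1.158e-06.
Worn volume V = K·W·L/H = 1.158e-06 · 5.889 · 2825 / 9.465e+08 = 2.035e-11 m³.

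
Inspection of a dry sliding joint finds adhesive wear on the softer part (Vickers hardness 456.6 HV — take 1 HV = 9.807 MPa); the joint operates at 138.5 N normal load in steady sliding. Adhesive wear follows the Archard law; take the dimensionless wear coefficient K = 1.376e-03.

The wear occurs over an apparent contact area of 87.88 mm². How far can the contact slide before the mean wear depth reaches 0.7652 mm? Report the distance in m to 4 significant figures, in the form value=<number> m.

Intermediate values are printed rounded, and every step carries full float precision; a single final rounding to four significant digits.
Convert: Hardness H = 456.6 HV × 9.807 MPa/HV = 4478 MPa = 4.478e+09 Pa.
Convert: Contact area A = 87.88 mm² = 8.788e-05 m².
Convert: Depth limit h_lim = 0.7652 mm = 7.652e-04 m.
In SI base units: W = 138.5 N, H = 4.478e+09 Pa, K = 1.376e-03.
At the depth limit, V_lim = h_lim·A = 7.652e-04 · 8.788e-05 = 6.725e-08 m³.
Sliding life L = V_lim·H/(K·W) = 6.725e-08 · 4.478e+09 / (1.376e-03 · 138.5) = 1580 m.

value=1580 m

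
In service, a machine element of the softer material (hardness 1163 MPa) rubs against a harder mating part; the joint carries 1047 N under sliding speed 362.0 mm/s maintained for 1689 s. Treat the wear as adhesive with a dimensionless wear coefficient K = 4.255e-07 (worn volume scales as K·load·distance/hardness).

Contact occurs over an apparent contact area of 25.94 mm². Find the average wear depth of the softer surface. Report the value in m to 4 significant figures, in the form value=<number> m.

value=9.029e-06 m

Intermediate values are printed rounded — every step holds exact precision — one final rounding: 4 significant digits.
Convert: Sliding speed v = 362.0 mm/s = 0.3620 m/s. Sliding distance L = v·t = 0.3620 m/s × 1689 s = 611.4 m.
Convert: Hardness H = 1163 MPa = 1.163e+09 Pa.
Convert: Contact area A = 25.94 mm² = 2.594e-05 m².
As SI base values: W = 1047 N, H = 1.163e+09 Pa, K = 4.255e-07.
The Archard volume V = K·W·L/H = 4.255e-07 · 1047 · 611.4 / 1.163e+09 = 2.342e-10 m³.
Depth h = V/A = 2.342e-10 / 2.594e-05 = 9.029e-06 m.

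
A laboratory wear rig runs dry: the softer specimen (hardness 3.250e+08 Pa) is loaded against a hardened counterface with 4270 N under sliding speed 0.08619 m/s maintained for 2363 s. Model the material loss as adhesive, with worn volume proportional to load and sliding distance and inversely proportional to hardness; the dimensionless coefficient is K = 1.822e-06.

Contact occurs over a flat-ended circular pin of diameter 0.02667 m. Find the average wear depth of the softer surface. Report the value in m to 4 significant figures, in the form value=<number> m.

Intermediate values appear rounded; every step runs at full precision, and a single final rounding, at four significant figures.
Convert: Total distance L = v·t = 0.08619 m/s × 2363 s = 203.7 m.
Convert: Contact area A = π·d²/4 = π·(0.02667 m)²/4 = 5.586e-04 m².
As SI base values: W = 4270 N, H = 3.250e+08 Pa, K = 1.822e-06.
By Archard's law, V = K·W·L/H = 1.822e-06 · 4270 · 203.7 / 3.250e+08 = 4.875e-09 m³.
Depth of wear h = V/A = 4.875e-09 / 5.586e-04 = 8.727e-06 m.

value=8.727e-06 m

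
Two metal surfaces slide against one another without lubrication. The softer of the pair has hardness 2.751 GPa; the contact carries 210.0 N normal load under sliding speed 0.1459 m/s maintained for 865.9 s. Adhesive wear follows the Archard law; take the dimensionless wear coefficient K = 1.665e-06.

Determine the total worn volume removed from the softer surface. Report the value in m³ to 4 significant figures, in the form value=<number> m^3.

value=1.606e-11 m^3

Each operation keeps full float precision, and intermediate values are printed rounded — one final rounding, at 4 significant figures.
Convert: Path length L = v·t = 0.1459 m/s × 865.9 s = 126.3 m.
Convert: Hardness H = 2.751 GPa = 2.751e+09 Pa.
In SI base units, W = 210.0 N, H = 2.751e+09 Pa, K = 1.665e-06.
Wear volume V = K·W·L/H = 1.665e-06 · 210.0 · 126.3 / 2.751e+09 = 1.606e-11 m³.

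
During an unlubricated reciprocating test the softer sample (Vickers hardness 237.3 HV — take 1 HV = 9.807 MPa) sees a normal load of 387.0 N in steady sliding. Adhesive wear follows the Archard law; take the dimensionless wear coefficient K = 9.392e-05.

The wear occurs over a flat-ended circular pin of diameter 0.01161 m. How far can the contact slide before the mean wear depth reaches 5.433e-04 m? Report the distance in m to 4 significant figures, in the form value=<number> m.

value=3683 m

The intermediates are displayed rounded. The algebra keeps full precision. Rounded just once: 4 significant figures.
Convert: Hardness H = 237.3 HV × 9.807 MPa/HV = 2327 MPa = 2.327e+09 Pa.
Convert: Contact area A = π·d²/4 = π·(0.01161 m)²/4 = 1.059e-04 m².
Expressed in SI base units: W = 387.0 N, H = 2.327e+09 Pa, K = 9.392e-05.
Limit volume V_lim = h_lim·A = 5.433e-04 · 1.059e-04 = 5.752e-08 m³.
Thus life L = V_lim·H/(K·W) = 5.752e-08 · 2.327e+09 / (9.392e-05 · 387.0) = 3683 m.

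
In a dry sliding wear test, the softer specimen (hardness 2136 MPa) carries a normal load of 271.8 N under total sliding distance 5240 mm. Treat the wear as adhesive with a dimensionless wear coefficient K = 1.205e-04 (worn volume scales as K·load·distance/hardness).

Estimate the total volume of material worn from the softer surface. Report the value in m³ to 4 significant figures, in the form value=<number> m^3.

value=8.035e-11 m^3

Intermediates appear rounded. All working math holds full float precision; rounded once at the end to 4 significant figures.
Convert: Total distance L = 5240 mm = 5.240 m.
Convert: Hardness H = 2136 MPa = 2.136e+09 Pa.
In SI base units: W = 271.8 N, H = 2.136e+09 Pa, K = 1.205e-04.
Wear volume V = K·W·L/H = 1.205e-04 · 271.8 · 5.240 / 2.136e+09 = 8.035e-11 m³.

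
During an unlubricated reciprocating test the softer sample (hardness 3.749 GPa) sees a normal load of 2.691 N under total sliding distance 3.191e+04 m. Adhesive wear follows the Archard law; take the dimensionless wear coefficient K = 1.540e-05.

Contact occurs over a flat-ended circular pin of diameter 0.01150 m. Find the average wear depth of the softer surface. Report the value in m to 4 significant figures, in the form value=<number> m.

Intermediate values are displayed rounded, and all arithmetic runs at exact precision, and rounded once at the end, at four significant digits.
Convert: Hardness H = 3.749 GPa = 3.749e+09 Pa.
Convert: Contact area A = π·d²/4 = π·(0.01150 m)²/4 = 1.039e-04 m².
In SI base units, W = 2.691 N, H = 3.749e+09 Pa, K = 1.540e-05.
Archard volume V = K·W·L/H = 1.540e-05 · 2.691 · 3.191e+04 / 3.749e+09 = 3.527e-10 m³.
Depth of wear h = V/A = 3.527e-10 / 1.039e-04 = 3.396e-06 m.

value=3.396e-06 m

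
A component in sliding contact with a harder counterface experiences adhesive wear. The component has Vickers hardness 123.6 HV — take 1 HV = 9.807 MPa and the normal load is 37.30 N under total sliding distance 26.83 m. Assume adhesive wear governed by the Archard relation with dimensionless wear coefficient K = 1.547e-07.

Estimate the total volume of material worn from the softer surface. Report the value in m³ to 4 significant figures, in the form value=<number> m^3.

value=1.277e-13 m^3

The algebra holds full float precision, and intermediate values are displayed rounded, and rounded just once: 4 significant digits.
Hardness H = 123.6 HV × 9.807 MPa/HV = 1212 MPa = 1.212e+09 Pa.
Restated in SI base units: W = 37.30 N, H = 1.212e+09 Pa, K = 1.547e-07.
Archard volume V = K·W·L/H = 1.547e-07 · 37.30 · 26.83 / 1.212e+09 = 1.277e-13 m³.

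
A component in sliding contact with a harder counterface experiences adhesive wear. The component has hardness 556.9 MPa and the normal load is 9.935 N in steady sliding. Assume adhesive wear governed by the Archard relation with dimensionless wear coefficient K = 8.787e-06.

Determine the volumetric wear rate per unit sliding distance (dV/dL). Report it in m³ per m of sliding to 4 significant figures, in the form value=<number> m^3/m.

value=1.568e-13 m^3/m

Intermediate values are shown rounded — the algebra keeps exact precision; rounded once at the end: 4 significant figures.
Hardness H = 556.9 MPa = 5.569e+08 Pa.
Collected in SI base units: W = 9.935 N, H = 5.569e+08 Pa, K = 8.787e-06.
Rate of wear dV/dL = K·W/H, per unit distance: 8.787e-06 · 9.935 / 5.569e+08 = 1.568e-13 m³/m.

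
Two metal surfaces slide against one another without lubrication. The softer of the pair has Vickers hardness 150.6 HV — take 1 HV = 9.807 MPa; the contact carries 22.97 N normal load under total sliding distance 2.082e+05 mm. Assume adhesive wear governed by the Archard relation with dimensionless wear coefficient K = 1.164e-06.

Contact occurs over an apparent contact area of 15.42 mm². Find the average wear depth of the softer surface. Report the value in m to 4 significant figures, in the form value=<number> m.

value=2.444e-07 m

All arithmetic holds exact precision; intermediates appear rounded, and a single final rounding to 4 significant figures.
Convert: Sliding distance L = 2.082e+05 mm = 208.2 m.
Convert: Hardness H = 150.6 HV × 9.807 MPa/HV = 1477 MPa = 1.477e+09 Pa.
Convert: Contact area A = 15.42 mm² = 1.542e-05 m².
Restated in SI base units: W = 22.97 N, H = 1.477e+09 Pa, K = 1.164e-06.
Wear volume V = K·W·L/H = 1.164e-06 · 22.97 · 208.2 / 1.477e+09 = 3.769e-12 m³.
Depth h = V/A = 3.769e-12 / 1.542e-05 = 2.444e-07 m.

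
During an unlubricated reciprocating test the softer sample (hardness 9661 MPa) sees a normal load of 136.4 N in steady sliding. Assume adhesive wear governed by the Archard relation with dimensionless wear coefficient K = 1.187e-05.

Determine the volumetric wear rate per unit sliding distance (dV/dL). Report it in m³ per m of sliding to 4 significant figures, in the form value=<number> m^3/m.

Intermediates are shown rounded — all arithmetic holds full precision; one last rounding, at 4 significant digits.
Convert: Hardness H = 9661 MPa = 9.661e+09 Pa.
Expressed in SI base units: W = 136.4 N, H = 9.661e+09 Pa, K = 1.187e-05.
Wear rate dV/dL = K·W/H: 1.187e-05 · 136.4 / 9.661e+09 = 1.676e-13 m³/m.

value=1.676e-13 m^3/m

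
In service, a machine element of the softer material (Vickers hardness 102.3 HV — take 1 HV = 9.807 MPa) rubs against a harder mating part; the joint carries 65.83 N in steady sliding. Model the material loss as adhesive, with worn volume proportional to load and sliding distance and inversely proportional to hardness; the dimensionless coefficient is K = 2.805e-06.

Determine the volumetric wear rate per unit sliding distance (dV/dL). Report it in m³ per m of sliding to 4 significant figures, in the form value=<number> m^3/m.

value=1.841e-13 m^3/m

Each operation holds exact precision, and printed values are rounded. Rounded just once to four significant figures.
Convert: Hardness H = 102.3 HV × 9.807 MPa/HV = 1003 MPa = 1.003e+09 Pa.
Restated in SI base units: W = 65.83 N, H = 1.003e+09 Pa, K = 2.805e-06.
Sliding wear rate dV/dL = K·W/H: 2.805e-06 · 65.83 / 1.003e+09 = 1.841e-13 m³/m.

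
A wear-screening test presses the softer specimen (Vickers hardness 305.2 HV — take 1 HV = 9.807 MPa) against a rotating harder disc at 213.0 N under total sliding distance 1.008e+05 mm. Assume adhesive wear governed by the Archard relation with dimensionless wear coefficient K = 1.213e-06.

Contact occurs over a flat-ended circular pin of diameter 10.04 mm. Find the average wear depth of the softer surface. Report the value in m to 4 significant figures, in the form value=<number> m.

value=1.099e-07 m

The intermediates are shown rounded; every step keeps exact precision; a single final rounding, at 4 significant figures.
Convert: Path length L = 1.008e+05 mm = 100.8 m.
Convert: Hardness H = 305.2 HV × 9.807 MPa/HV = 2993 MPa = 2.993e+09 Pa.
Convert: Pin diameter d = 10.04 mm = 0.01004 m. Contact area A = π·d²/4 = π·(0.01004 m)²/4 = 7.917e-05 m².
SI base units throughout: W = 213.0 N, H = 2.993e+09 Pa, K = 1.213e-06.
Archard relation: V = K·W·L/H = 1.213e-06 · 213.0 · 100.8 / 2.993e+09 = 8.701e-12 m³.
Wear depth h = V/A = 8.701e-12 / 7.917e-05 = 1.099e-07 m.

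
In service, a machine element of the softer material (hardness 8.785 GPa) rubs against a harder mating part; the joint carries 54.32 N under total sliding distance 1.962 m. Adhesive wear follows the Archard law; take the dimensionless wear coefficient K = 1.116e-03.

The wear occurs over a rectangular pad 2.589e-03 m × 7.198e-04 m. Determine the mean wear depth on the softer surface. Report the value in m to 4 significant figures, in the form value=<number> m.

Intermediate values are printed rounded; each operation holds full precision; one final rounding, at four significant figures.
Hardness H = 8.785 GPa = 8.785e+09 Pa.
Contact area A = 2.589e-03 m × 7.198e-04 m = 1.864e-06 m².
Collected in SI base units: W = 54.32 N, H = 8.785e+09 Pa, K = 1.116e-03.
Archard volume V = K·W·L/H = 1.116e-03 · 54.32 · 1.962 / 8.785e+09 = 1.354e-11 m³.
Depth h = V/A = 1.354e-11 / 1.864e-06 = 7.265e-06 m.

value=7.265e-06 m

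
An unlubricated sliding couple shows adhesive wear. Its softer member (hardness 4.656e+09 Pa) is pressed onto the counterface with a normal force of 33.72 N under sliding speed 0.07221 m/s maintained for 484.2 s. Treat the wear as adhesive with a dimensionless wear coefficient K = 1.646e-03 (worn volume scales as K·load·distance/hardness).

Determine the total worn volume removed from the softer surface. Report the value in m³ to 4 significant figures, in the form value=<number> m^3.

The intermediates are shown rounded, and all arithmetic keeps full float precision — rounded just once to four significant figures.
Total distance L = v·t = 0.07221 m/s × 484.2 s = 34.96 m.
Expressed in SI base units: W = 33.72 N, H = 4.656e+09 Pa, K = 1.646e-03.
Volume removed: V = K·W·L/H = 1.646e-03 · 33.72 · 34.96 / 4.656e+09 = 4.168e-10 m³.

value=4.168e-10 m^3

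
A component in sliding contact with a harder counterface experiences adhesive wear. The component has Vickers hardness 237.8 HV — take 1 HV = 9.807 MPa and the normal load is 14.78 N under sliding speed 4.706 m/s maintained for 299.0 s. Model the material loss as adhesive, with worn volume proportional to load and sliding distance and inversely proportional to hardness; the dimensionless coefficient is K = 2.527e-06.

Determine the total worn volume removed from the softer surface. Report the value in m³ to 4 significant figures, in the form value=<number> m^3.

value=2.253e-11 m^3

All arithmetic keeps full float precision; printed values are rounded — one final rounding: 4 significant digits.
Convert: Sliding distance L = v·t = 4.706 m/s × 299.0 s = 1407 m.
Convert: Hardness H = 237.8 HV × 9.807 MPa/HV = 2332 MPa = 2.332e+09 Pa.
Restated in SI base units: W = 14.78 N, H = 2.332e+09 Pa, K = 2.527e-06.
Volume removed: V = K·W·L/H = 2.527e-06 · 14.78 · 1407 / 2.332e+09 = 2.253e-11 m³.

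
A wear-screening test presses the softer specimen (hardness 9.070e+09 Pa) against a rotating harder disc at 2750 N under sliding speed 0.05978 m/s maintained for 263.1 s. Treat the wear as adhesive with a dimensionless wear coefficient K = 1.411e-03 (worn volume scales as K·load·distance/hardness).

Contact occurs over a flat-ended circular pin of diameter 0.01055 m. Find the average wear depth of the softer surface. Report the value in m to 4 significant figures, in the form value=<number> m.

value=7.697e-05 m

Displayed values are rounded, and each operation carries exact precision, and a single final rounding, at four significant digits.
Path length L = v·t = 0.05978 m/s × 263.1 s = 15.73 m.
Contact area A = π·d²/4 = π·(0.01055 m)²/4 = 8.742e-05 m².
Restated in SI base units: W = 2750 N, H = 9.070e+09 Pa, K = 1.411e-03.
Archard relation: V = K·W·L/H = 1.411e-03 · 2750 · 15.73 / 9.070e+09 = 6.729e-09 m³.
Depth of wear h = V/A = 6.729e-09 / 8.742e-05 = 7.697e-05 m.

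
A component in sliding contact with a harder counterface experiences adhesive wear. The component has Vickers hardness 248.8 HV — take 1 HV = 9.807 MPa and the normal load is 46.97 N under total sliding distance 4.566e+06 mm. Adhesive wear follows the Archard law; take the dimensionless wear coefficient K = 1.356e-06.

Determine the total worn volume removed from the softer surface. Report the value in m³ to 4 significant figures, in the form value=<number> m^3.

value=1.192e-10 m^3

The computation carries exact precision; the intermediates are shown rounded — a single final rounding, at four significant digits.
Convert: Total distance L = 4.566e+06 mm = 4566 m.
Convert: Hardness H = 248.8 HV × 9.807 MPa/HV = 2440 MPa = 2.440e+09 Pa.
SI base units throughout: W = 46.97 N, H = 2.440e+09 Pa, K = 1.356e-06.
Worn volume V = K·W·L/H = 1.356e-06 · 46.97 · 4566 / 2.440e+09 = 1.192e-10 m³.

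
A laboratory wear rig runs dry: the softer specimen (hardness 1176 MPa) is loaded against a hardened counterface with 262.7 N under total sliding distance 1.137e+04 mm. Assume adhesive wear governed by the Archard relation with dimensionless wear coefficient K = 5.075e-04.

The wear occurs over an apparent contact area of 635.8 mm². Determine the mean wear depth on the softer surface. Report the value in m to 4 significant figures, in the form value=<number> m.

Intermediate values appear rounded. Every step carries full float precision — rounded once at the end: four significant figures.
Convert: Distance L = 1.137e+04 mm = 11.37 m.
Convert: Hardness H = 1176 MPa = 1.176e+09 Pa.
Convert: Contact area A = 635.8 mm² = 6.358e-04 m².
In SI base units, W = 262.7 N, H = 1.176e+09 Pa, K = 5.075e-04.
The Archard volume V = K·W·L/H = 5.075e-04 · 262.7 · 11.37 / 1.176e+09 = 1.289e-09 m³.
Depth of wear h = V/A = 1.289e-09 / 6.358e-04 = 2.027e-06 m.

value=2.027e-06 m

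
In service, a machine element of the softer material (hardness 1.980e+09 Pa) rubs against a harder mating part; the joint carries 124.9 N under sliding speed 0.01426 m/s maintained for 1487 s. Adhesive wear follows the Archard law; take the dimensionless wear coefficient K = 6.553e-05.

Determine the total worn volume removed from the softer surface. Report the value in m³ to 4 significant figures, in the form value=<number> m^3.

value=8.765e-11 m^3

The algebra holds full precision. The intermediates appear rounded; rounded just once to four significant digits.
Distance covered L = v·t = 0.01426 m/s × 1487 s = 21.20 m.
Expressed in SI base units: W = 124.9 N, H = 1.980e+09 Pa, K = 6.553e-05.
Wear volume V = K·W·L/H = 6.553e-05 · 124.9 · 21.20 / 1.980e+09 = 8.765e-11 m³.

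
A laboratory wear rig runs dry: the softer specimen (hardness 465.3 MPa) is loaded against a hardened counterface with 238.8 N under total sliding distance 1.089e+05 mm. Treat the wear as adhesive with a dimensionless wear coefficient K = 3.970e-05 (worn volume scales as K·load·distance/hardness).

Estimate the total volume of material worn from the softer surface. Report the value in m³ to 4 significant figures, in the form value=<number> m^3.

The computation maintains full float precision. The intermediates are shown rounded; one last rounding to four significant digits.
Distance covered L = 1.089e+05 mm = 108.9 m.
Hardness H = 465.3 MPa = 4.653e+08 Pa.
In SI base units, W = 238.8 N, H = 4.653e+08 Pa, K = 3.970e-05.
Archard volume V = K·W·L/H = 3.970e-05 · 238.8 · 108.9 / 4.653e+08 = 2.219e-09 m³.

value=2.219e-09 m^3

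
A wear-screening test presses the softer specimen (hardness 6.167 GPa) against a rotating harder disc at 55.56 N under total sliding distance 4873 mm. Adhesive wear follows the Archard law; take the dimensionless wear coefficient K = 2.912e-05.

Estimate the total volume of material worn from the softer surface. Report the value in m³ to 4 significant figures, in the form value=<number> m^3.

value=1.278e-12 m^3

All working math keeps exact precision. Printed values are rounded. Rounded once at the end: four significant figures.
Sliding distance L = 4873 mm = 4.873 m.
Hardness H = 6.167 GPa = 6.167e+09 Pa.
In SI base units, W = 55.56 N, H = 6.167e+09 Pa, K = 2.912e-05.
Archard volume V = K·W·L/H = 2.912e-05 · 55.56 · 4.873 / 6.167e+09 = 1.278e-12 m³.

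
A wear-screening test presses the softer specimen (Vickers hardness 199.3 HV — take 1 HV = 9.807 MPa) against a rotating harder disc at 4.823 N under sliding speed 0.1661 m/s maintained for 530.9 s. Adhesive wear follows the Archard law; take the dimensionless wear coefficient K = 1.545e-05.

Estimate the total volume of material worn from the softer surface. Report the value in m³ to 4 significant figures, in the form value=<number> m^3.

Each operation holds full float precision, and the intermediates are printed rounded, and one final rounding to four significant figures.
Total distance L = v·t = 0.1661 m/s × 530.9 s = 88.18 m.
Hardness H = 199.3 HV × 9.807 MPa/HV = 1955 MPa = 1.955e+09 Pa.
Collected in SI base units: W = 4.823 N, H = 1.955e+09 Pa, K = 1.545e-05.
Worn volume V = K·W·L/H = 1.545e-05 · 4.823 · 88.18 / 1.955e+09 = 3.362e-12 m³.

value=3.362e-12 m^3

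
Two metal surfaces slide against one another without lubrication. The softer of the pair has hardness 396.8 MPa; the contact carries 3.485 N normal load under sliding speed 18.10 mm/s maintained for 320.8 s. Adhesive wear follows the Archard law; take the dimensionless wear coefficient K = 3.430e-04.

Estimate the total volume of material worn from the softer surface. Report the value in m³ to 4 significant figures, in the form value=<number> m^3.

value=1.749e-11 m^3

Each operation holds full precision — intermediates are printed rounded. Rounded once at the end, at four significant digits.
Sliding speed v = 18.10 mm/s = 0.01810 m/s. Path length L = v·t = 0.01810 m/s × 320.8 s = 5.806 m.
Hardness H = 396.8 MPa = 3.968e+08 Pa.
Collected in SI base units: W = 3.485 N, H = 3.968e+08 Pa, K = 3.430e-04.
Archard volume V = K·W·L/H = 3.430e-04 · 3.485 · 5.806 / 3.968e+08 = 1.749e-11 m³.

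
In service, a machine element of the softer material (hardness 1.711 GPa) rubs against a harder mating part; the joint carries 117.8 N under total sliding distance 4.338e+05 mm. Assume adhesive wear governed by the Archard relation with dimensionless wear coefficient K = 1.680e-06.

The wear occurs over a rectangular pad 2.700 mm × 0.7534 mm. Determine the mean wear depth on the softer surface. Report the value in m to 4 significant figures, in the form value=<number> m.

Displayed values are rounded. All working math maintains full float precision, and one final rounding, at 4 significant figures.
Sliding distance L = 4.338e+05 mm = 433.8 m.
Hardness H = 1.711 GPa = 1.711e+09 Pa.
Pad sides 2.700 mm × 0.7534 mm = 2.700e-03 m × 7.534e-04 m. Contact area A = 2.700e-03 m × 7.534e-04 m = 2.034e-06 m².
In SI base units, W = 117.8 N, H = 1.711e+09 Pa, K = 1.680e-06.
Archard volume V = K·W·L/H = 1.680e-06 · 117.8 · 433.8 / 1.711e+09 = 5.018e-11 m³.
Wear depth h = V/A = 5.018e-11 / 2.034e-06 = 2.467e-05 m.

value=2.467e-05 m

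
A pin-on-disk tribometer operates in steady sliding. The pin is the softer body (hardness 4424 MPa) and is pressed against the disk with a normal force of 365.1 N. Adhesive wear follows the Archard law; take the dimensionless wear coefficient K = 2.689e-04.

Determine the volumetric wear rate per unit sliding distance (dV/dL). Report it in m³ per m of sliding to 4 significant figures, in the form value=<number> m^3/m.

The computation carries full precision; intermediates are printed rounded. Rounded once at the end: four significant figures.
Hardness H = 4424 MPa = 4.424e+09 Pa.
Expressed in SI base units: W = 365.1 N, H = 4.424e+09 Pa, K = 2.689e-04.
Sliding wear rate dV/dL = K·W/H, so: 2.689e-04 · 365.1 / 4.424e+09 = 2.219e-11 m³/m.

value=2.219e-11 m^3/m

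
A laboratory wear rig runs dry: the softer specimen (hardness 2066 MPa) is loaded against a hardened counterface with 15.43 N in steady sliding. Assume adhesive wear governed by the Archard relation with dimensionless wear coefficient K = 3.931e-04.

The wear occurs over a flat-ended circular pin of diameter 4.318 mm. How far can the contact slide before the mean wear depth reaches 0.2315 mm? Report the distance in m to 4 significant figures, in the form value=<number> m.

value=1155 m

The computation holds full float precision, and intermediate values appear rounded. Rounded just once, at 4 significant figures.
Hardness H = 2066 MPa = 2.066e+09 Pa.
Pin diameter d = 4.318 mm = 0.004318 m. Contact area A = π·d²/4 = π·(0.004318 m)²/4 = 1.464e-05 m².
Depth limit h_lim = 0.2315 mm = 2.315e-04 m.
SI base units throughout: W = 15.43 N, H = 2.066e+09 Pa, K = 3.931e-04.
Permissible volume V_lim = h_lim·A = 2.315e-04 · 1.464e-05 = 3.390e-09 m³.
Inverting, life L = V_lim·H/(K·W) = 3.390e-09 · 2.066e+09 / (3.931e-04 · 15.43) = 1155 m.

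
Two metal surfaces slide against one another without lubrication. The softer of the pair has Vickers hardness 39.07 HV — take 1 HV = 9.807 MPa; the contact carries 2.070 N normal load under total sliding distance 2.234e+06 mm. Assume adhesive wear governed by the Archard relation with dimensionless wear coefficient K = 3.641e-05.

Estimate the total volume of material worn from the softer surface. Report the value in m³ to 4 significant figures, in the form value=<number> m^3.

Each operation runs at full float precision, and intermediates are shown rounded; rounded just once: 4 significant figures.
Distance covered L = 2.234e+06 mm = 2234 m.
Hardness H = 39.07 HV × 9.807 MPa/HV = 383.2 MPa = 3.832e+08 Pa.
SI base units throughout: W = 2.070 N, H = 3.832e+08 Pa, K = 3.641e-05.
Worn volume V = K·W·L/H = 3.641e-05 · 2.070 · 2234 / 3.832e+08 = 4.394e-10 m³.

value=4.394e-10 m^3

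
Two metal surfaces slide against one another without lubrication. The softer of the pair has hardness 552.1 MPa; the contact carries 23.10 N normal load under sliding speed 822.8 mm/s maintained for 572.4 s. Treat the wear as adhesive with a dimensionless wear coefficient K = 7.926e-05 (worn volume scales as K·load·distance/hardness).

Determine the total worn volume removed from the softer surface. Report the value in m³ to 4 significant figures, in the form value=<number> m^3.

The computation keeps full float precision. The intermediates appear rounded — a lone final rounding, at four significant figures.
Sliding speed v = 822.8 mm/s = 0.8228 m/s. Total distance L = v·t = 0.8228 m/s × 572.4 s = 471.0 m.
Hardness H = 552.1 MPa = 5.521e+08 Pa.
Restated in SI base units: W = 23.10 N, H = 5.521e+08 Pa, K = 7.926e-05.
Archard volume V = K·W·L/H = 7.926e-05 · 23.10 · 471.0 / 5.521e+08 = 1.562e-09 m³.

value=1.562e-09 m^3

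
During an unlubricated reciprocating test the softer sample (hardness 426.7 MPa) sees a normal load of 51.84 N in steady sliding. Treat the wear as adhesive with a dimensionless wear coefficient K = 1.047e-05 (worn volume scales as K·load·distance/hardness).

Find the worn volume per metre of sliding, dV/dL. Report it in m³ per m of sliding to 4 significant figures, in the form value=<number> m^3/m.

The algebra keeps full float precision; the intermediates appear rounded, and rounded just once: four significant digits.
Convert: Hardness H = 426.7 MPa = 4.267e+08 Pa.
In SI base units, W = 51.84 N, H = 4.267e+08 Pa, K = 1.047e-05.
Volumetric rate dV/dL = K·W/H — distance-free: 1.047e-05 · 51.84 / 4.267e+08 = 1.272e-12 m³/m.

value=1.272e-12 m^3/m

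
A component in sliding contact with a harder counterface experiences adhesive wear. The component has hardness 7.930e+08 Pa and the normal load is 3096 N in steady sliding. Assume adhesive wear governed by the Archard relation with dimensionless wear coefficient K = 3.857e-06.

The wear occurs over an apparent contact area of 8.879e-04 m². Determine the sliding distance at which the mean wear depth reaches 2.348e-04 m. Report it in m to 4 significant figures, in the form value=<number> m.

value=1.384e+04 m

All working math keeps full precision; shown intermediates are rounded. Rounded once at the end, at four significant figures.
As SI base values: W = 3096 N, H = 7.930e+08 Pa, K = 3.857e-06.
Allowed volume V_lim = h_lim·A = 2.348e-04 · 8.879e-04 = 2.085e-07 m³.
Thus life L = V_lim·H/(K·W) = 2.085e-07 · 7.930e+08 / (3.857e-06 · 3096) = 1.384e+04 m.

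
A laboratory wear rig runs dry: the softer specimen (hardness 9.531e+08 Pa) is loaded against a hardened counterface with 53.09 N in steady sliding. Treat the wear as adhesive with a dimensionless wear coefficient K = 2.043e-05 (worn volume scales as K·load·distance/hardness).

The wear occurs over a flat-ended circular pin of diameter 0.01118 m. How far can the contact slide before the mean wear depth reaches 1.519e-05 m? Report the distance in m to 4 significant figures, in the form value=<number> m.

The computation holds full precision; the intermediates are displayed rounded; a single final rounding, at four significant digits.
Convert: Contact area A = π·d²/4 = π·(0.01118 m)²/4 = 9.817e-05 m².
SI base units throughout: W = 53.09 N, H = 9.531e+08 Pa, K = 2.043e-05.
Allowed volume V_lim = h_lim·A = 1.519e-05 · 9.817e-05 = 1.491e-09 m³.
Thus life L = V_lim·H/(K·W) = 1.491e-09 · 9.531e+08 / (2.043e-05 · 53.09) = 1310 m.

value=1310 m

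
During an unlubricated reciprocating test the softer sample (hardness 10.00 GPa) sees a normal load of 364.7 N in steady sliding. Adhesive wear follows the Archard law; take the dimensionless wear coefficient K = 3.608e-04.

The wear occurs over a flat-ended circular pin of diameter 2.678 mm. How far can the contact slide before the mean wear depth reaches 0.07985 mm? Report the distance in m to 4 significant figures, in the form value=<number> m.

value=34.18 m

Each operation runs at full float precision. Displayed values are rounded; rounded once at the end, at 4 significant digits.
Convert: Hardness H = 10.00 GPa = 1.000e+10 Pa.
Convert: Pin diameter d = 2.678 mm = 0.002678 m. Contact area A = π·d²/4 = π·(0.002678 m)²/4 = 5.633e-06 m².
Convert: Depth limit h_lim = 0.07985 mm = 7.985e-05 m.
In SI base units: W = 364.7 N, H = 1.000e+10 Pa, K = 3.608e-04.
Volume at the limit: V_lim = h_lim·A = 7.985e-05 · 5.633e-06 = 4.498e-10 m³.
So the life L = V_lim·H/(K·W) = 4.498e-10 · 1.000e+10 / (3.608e-04 · 364.7) = 34.18 m.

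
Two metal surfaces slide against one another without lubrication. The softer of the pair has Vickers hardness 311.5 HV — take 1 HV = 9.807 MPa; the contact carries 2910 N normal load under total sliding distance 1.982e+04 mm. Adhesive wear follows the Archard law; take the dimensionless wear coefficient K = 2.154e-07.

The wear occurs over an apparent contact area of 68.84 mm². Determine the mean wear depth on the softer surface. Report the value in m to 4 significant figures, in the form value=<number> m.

value=5.908e-08 m

All arithmetic keeps full float precision, and intermediates are printed rounded; rounded just once, at 4 significant digits.
Convert: Path length L = 1.982e+04 mm = 19.82 m.
Convert: Hardness H = 311.5 HV × 9.807 MPa/HV = 3055 MPa = 3.055e+09 Pa.
Convert: Contact area A = 68.84 mm² = 6.884e-05 m².
In SI base units, W = 2910 N, H = 3.055e+09 Pa, K = 2.154e-07.
Archard relation: V = K·W·L/H = 2.154e-07 · 2910 · 19.82 / 3.055e+09 = 4.067e-12 m³.
Average depth h = V/A = 4.067e-12 / 6.884e-05 = 5.908e-08 m.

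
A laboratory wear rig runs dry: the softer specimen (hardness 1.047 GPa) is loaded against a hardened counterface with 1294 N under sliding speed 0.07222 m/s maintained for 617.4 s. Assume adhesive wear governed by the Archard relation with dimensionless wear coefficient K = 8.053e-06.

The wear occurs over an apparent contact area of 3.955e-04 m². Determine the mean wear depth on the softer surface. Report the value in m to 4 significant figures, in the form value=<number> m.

The computation carries full precision — printed values are rounded. Rounded just once to four significant figures.
Convert: Distance L = v·t = 0.07222 m/s × 617.4 s = 44.59 m.
Convert: Hardness H = 1.047 GPa = 1.047e+09 Pa.
SI base units throughout: W = 1294 N, H = 1.047e+09 Pa, K = 8.053e-06.
Volume removed: V = K·W·L/H = 8.053e-06 · 1294 · 44.59 / 1.047e+09 = 4.438e-10 m³.
Mean depth h = V/A = 4.438e-10 / 3.955e-04 = 1.122e-06 m.

value=1.122e-06 m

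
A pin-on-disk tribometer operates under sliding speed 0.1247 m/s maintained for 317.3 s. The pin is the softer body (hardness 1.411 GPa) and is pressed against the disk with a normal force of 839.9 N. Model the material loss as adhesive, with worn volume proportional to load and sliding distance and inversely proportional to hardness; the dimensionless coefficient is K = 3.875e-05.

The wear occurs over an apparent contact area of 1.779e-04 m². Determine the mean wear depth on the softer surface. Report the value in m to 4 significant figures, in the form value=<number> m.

value=5.130e-06 m

Intermediates are displayed rounded, and all working math keeps exact precision, and one final rounding to 4 significant digits.
Convert: Distance covered L = v·t = 0.1247 m/s × 317.3 s = 39.57 m.
Convert: Hardness H = 1.411 GPa = 1.411e+09 Pa.
SI base units throughout: W = 839.9 N, H = 1.411e+09 Pa, K = 3.875e-05.
Worn volume V = K·W·L/H = 3.875e-05 · 839.9 · 39.57 / 1.411e+09 = 9.127e-10 m³.
Average depth h = V/A = 9.127e-10 / 1.779e-04 = 5.130e-06 m.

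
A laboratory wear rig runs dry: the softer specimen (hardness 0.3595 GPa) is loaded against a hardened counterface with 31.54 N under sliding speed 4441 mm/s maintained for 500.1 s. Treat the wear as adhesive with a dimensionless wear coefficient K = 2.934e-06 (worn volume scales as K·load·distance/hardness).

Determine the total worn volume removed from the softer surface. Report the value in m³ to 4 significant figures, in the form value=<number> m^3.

value=5.717e-10 m^3

All working math holds full precision, and intermediate values are displayed rounded — one last rounding to 4 significant figures.
Sliding speed v = 4441 mm/s = 4.441 m/s. Distance L = v·t = 4.441 m/s × 500.1 s = 2221 m.
Hardness H = 0.3595 GPa = 3.595e+08 Pa.
SI base units throughout: W = 31.54 N, H = 3.595e+08 Pa, K = 2.934e-06.
By Archard's law, V = K·W·L/H = 2.934e-06 · 31.54 · 2221 / 3.595e+08 = 5.717e-10 m³.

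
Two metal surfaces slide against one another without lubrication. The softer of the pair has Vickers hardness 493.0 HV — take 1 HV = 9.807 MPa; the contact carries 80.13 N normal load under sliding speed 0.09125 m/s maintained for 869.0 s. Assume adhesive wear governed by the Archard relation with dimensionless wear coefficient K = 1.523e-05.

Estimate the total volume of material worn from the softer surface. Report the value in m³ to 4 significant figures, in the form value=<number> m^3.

Quoted intermediates are rounded, and every step carries exact precision. Rounded just once, at 4 significant digits.
Convert: Path length L = v·t = 0.09125 m/s × 869.0 s = 79.30 m.
Convert: Hardness H = 493.0 HV × 9.807 MPa/HV = 4835 MPa = 4.835e+09 Pa.
As SI base values: W = 80.13 N, H = 4.835e+09 Pa, K = 1.523e-05.
The Archard volume V = K·W·L/H = 1.523e-05 · 80.13 · 79.30 / 4.835e+09 = 2.002e-11 m³.

value=2.002e-11 m^3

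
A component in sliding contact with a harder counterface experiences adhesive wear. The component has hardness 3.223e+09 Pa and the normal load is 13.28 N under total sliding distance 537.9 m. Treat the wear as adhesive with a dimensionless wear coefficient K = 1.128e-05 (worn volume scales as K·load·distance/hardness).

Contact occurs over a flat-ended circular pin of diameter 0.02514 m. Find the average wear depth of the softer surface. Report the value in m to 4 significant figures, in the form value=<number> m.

value=5.036e-08 m

All arithmetic maintains full precision, and the intermediates are displayed rounded; rounded once at the end: 4 significant digits.
Contact area A = π·d²/4 = π·(0.02514 m)²/4 = 4.964e-04 m².
In SI base units: W = 13.28 N, H = 3.223e+09 Pa, K = 1.128e-05.
Archard relation: V = K·W·L/H = 1.128e-05 · 13.28 · 537.9 / 3.223e+09 = 2.500e-11 m³.
Mean wear depth h = V/A = 2.500e-11 / 4.964e-04 = 5.036e-08 m.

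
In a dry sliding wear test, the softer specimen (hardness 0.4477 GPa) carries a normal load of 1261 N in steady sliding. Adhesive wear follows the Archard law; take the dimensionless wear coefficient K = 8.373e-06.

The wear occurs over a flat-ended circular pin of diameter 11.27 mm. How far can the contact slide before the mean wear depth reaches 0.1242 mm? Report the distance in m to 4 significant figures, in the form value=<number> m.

The intermediates are shown rounded, and all arithmetic carries exact precision. Rounded once at the end to 4 significant digits.
Hardness H = 0.4477 GPa = 4.477e+08 Pa.
Pin diameter d = 11.27 mm = 0.01127 m. Contact area A = π·d²/4 = π·(0.01127 m)²/4 = 9.976e-05 m².
Depth limit h_lim = 0.1242 mm = 1.242e-04 m.
Restated in SI base units: W = 1261 N, H = 4.477e+08 Pa, K = 8.373e-06.
Permissible volume V_lim = h_lim·A = 1.242e-04 · 9.976e-05 = 1.239e-08 m³.
Life L = V_lim·H/(K·W) = 1.239e-08 · 4.477e+08 / (8.373e-06 · 1261) = 525.4 m.

value=525.4 m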